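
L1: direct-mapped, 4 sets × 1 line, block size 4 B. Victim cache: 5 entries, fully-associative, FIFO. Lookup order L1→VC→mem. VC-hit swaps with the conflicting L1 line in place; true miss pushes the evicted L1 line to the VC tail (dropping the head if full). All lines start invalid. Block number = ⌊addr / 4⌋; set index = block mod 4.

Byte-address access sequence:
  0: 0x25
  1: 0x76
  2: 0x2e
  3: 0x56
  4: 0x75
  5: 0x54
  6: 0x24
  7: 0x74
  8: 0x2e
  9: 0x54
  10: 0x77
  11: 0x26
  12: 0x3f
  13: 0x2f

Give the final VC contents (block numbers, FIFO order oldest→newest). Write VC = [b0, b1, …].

VC = [21, 29, 15]

  [0] addr=0x25 blk=9 s=1: MISS | VC []
  [1] addr=0x76 blk=29 s=1: MISS | VC [9]
  [2] addr=0x2e blk=11 s=3: MISS | VC [9]
  [3] addr=0x56 blk=21 s=1: MISS | VC [9, 29]
  [4] addr=0x75 blk=29 s=1: VC-HIT | VC [9, 21]
  [5] addr=0x54 blk=21 s=1: VC-HIT | VC [9, 29]
  [6] addr=0x24 blk=9 s=1: VC-HIT | VC [21, 29]
  [7] addr=0x74 blk=29 s=1: VC-HIT | VC [21, 9]
  [8] addr=0x2e blk=11 s=3: L1-HIT | VC [21, 9]
  [9] addr=0x54 blk=21 s=1: VC-HIT | VC [29, 9]
  [10] addr=0x77 blk=29 s=1: VC-HIT | VC [21, 9]
  [11] addr=0x26 blk=9 s=1: VC-HIT | VC [21, 29]
  [12] addr=0x3f blk=15 s=3: MISS | VC [21, 29, 11]
  [13] addr=0x2f blk=11 s=3: VC-HIT | VC [21, 29, 15]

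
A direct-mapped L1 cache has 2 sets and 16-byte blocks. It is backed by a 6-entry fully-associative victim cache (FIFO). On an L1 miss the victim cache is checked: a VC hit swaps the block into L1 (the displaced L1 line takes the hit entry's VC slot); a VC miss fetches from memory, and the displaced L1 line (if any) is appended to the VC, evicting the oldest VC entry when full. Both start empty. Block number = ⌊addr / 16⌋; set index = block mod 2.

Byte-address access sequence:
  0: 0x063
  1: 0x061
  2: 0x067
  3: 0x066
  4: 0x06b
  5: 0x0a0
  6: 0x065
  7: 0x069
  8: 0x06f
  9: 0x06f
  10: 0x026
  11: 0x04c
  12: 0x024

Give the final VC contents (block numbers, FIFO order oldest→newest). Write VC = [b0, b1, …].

VC = [10, 6, 4]

  [0] addr=0x63 blk=6 s=0: MISS | VC []
  [1] addr=0x61 blk=6 s=0: L1-HIT | VC []
  [2] addr=0x67 blk=6 s=0: L1-HIT | VC []
  [3] addr=0x66 blk=6 s=0: L1-HIT | VC []
  [4] addr=0x6b blk=6 s=0: L1-HIT | VC []
  [5] addr=0xa0 blk=10 s=0: MISS | VC [6]
  [6] addr=0x65 blk=6 s=0: VC-HIT | VC [10]
  [7] addr=0x69 blk=6 s=0: L1-HIT | VC [10]
  [8] addr=0x6f blk=6 s=0: L1-HIT | VC [10]
  [9] addr=0x6f blk=6 s=0: L1-HIT | VC [10]
  [10] addr=0x26 blk=2 s=0: MISS | VC [10, 6]
  [11] addr=0x4c blk=4 s=0: MISS | VC [10, 6, 2]
  [12] addr=0x24 blk=2 s=0: VC-HIT | VC [10, 6, 4]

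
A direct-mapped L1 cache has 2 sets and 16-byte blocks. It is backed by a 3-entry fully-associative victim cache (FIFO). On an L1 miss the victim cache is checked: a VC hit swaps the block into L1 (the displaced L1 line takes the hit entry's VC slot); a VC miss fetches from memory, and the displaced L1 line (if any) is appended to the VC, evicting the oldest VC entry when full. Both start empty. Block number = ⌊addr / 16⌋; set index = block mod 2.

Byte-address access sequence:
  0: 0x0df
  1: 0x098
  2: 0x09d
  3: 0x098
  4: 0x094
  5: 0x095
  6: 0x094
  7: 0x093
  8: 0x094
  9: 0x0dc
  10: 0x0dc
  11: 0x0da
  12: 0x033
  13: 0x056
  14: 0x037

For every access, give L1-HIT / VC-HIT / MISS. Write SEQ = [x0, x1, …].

#0 0xdf→b13/s1 MISS; vc=[]
#1 0x98→b9/s1 MISS; vc=[13]
#2 0x9d→b9/s1 L1-HIT; vc=[13]
#3 0x98→b9/s1 L1-HIT; vc=[13]
#4 0x94→b9/s1 L1-HIT; vc=[13]
#5 0x95→b9/s1 L1-HIT; vc=[13]
#6 0x94→b9/s1 L1-HIT; vc=[13]
#7 0x93→b9/s1 L1-HIT; vc=[13]
#8 0x94→b9/s1 L1-HIT; vc=[13]
#9 0xdc→b13/s1 VC-HIT; vc=[9]
#10 0xdc→b13/s1 L1-HIT; vc=[9]
#11 0xda→b13/s1 L1-HIT; vc=[9]
#12 0x33→b3/s1 MISS; vc=[9,13]
#13 0x56→b5/s1 MISS; vc=[9,13,3]
#14 0x37→b3/s1 VC-HIT; vc=[9,13,5]

SEQ = [MISS, MISS, L1-HIT, L1-HIT, L1-HIT, L1-HIT, L1-HIT, L1-HIT, L1-HIT, VC-HIT, L1-HIT, L1-HIT, MISS, MISS, VC-HIT]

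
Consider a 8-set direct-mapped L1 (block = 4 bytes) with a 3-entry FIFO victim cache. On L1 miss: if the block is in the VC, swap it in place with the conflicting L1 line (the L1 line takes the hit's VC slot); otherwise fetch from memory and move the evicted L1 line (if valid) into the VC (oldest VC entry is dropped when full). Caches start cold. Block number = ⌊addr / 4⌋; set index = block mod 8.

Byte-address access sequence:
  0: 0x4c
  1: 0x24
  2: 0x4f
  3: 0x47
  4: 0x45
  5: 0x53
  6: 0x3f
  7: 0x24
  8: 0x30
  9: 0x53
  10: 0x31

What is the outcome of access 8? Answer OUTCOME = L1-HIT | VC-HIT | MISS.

OUTCOME = MISS

0: 0x4c (blk 19, set 3) → MISS  vc=[]
1: 0x24 (blk 9, set 1) → MISS  vc=[]
2: 0x4f (blk 19, set 3) → L1-HIT  vc=[]
3: 0x47 (blk 17, set 1) → MISS  vc=[9]
4: 0x45 (blk 17, set 1) → L1-HIT  vc=[9]
5: 0x53 (blk 20, set 4) → MISS  vc=[9]
6: 0x3f (blk 15, set 7) → MISS  vc=[9]
7: 0x24 (blk 9, set 1) → VC-HIT  vc=[17]
8: 0x30 (blk 12, set 4) → MISS  vc=[17, 20]
9: 0x53 (blk 20, set 4) → VC-HIT  vc=[17, 12]
10: 0x31 (blk 12, set 4) → VC-HIT  vc=[17, 20]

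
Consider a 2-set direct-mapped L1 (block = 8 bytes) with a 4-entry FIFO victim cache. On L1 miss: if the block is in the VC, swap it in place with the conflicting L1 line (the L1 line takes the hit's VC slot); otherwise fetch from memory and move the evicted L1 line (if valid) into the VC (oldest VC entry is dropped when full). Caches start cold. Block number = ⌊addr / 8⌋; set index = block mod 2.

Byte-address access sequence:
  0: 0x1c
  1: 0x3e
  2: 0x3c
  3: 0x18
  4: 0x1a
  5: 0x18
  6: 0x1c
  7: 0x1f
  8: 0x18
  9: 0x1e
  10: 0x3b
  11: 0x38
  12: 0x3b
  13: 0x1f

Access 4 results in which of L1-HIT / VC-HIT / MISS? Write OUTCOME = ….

OUTCOME = L1-HIT

  [0] addr=0x1c blk=3 s=1: MISS | VC []
  [1] addr=0x3e blk=7 s=1: MISS | VC [3]
  [2] addr=0x3c blk=7 s=1: L1-HIT | VC [3]
  [3] addr=0x18 blk=3 s=1: VC-HIT | VC [7]
  [4] addr=0x1a blk=3 s=1: L1-HIT | VC [7]
  [5] addr=0x18 blk=3 s=1: L1-HIT | VC [7]
  [6] addr=0x1c blk=3 s=1: L1-HIT | VC [7]
  [7] addr=0x1f blk=3 s=1: L1-HIT | VC [7]
  [8] addr=0x18 blk=3 s=1: L1-HIT | VC [7]
  [9] addr=0x1e blk=3 s=1: L1-HIT | VC [7]
  [10] addr=0x3b blk=7 s=1: VC-HIT | VC [3]
  [11] addr=0x38 blk=7 s=1: L1-HIT | VC [3]
  [12] addr=0x3b blk=7 s=1: L1-HIT | VC [3]
  [13] addr=0x1f blk=3 s=1: VC-HIT | VC [7]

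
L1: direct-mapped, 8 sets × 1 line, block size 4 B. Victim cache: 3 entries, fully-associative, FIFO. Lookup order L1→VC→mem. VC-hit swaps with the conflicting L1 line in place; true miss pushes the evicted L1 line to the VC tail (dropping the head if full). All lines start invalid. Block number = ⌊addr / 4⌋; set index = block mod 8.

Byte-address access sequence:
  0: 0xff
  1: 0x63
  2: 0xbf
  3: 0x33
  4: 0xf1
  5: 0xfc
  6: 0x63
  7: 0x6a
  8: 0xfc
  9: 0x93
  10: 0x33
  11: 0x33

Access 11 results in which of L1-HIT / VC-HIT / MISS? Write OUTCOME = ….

  [0] addr=0xff blk=63 s=7: MISS | VC []
  [1] addr=0x63 blk=24 s=0: MISS | VC []
  [2] addr=0xbf blk=47 s=7: MISS | VC [63]
  [3] addr=0x33 blk=12 s=4: MISS | VC [63]
  [4] addr=0xf1 blk=60 s=4: MISS | VC [63, 12]
  [5] addr=0xfc blk=63 s=7: VC-HIT | VC [47, 12]
  [6] addr=0x63 blk=24 s=0: L1-HIT | VC [47, 12]
  [7] addr=0x6a blk=26 s=2: MISS | VC [47, 12]
  [8] addr=0xfc blk=63 s=7: L1-HIT | VC [47, 12]
  [9] addr=0x93 blk=36 s=4: MISS | VC [47, 12, 60]
  [10] addr=0x33 blk=12 s=4: VC-HIT | VC [47, 36, 60]
  [11] addr=0x33 blk=12 s=4: L1-HIT | VC [47, 36, 60]

OUTCOME = L1-HIT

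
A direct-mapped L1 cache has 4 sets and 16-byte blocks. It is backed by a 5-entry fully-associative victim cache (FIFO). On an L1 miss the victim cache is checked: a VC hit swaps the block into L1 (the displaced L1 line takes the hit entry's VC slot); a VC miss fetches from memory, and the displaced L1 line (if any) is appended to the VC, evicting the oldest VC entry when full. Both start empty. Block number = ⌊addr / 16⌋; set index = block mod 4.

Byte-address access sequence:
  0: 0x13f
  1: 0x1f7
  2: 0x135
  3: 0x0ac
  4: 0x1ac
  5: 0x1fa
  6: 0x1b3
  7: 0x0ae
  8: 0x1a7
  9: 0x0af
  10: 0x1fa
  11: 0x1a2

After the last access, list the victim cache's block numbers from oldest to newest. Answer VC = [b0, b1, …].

  [0] addr=0x13f blk=19 s=3: MISS | VC []
  [1] addr=0x1f7 blk=31 s=3: MISS | VC [19]
  [2] addr=0x135 blk=19 s=3: VC-HIT | VC [31]
  [3] addr=0xac blk=10 s=2: MISS | VC [31]
  [4] addr=0x1ac blk=26 s=2: MISS | VC [31, 10]
  [5] addr=0x1fa blk=31 s=3: VC-HIT | VC [19, 10]
  [6] addr=0x1b3 blk=27 s=3: MISS | VC [19, 10, 31]
  [7] addr=0xae blk=10 s=2: VC-HIT | VC [19, 26, 31]
  [8] addr=0x1a7 blk=26 s=2: VC-HIT | VC [19, 10, 31]
  [9] addr=0xaf blk=10 s=2: VC-HIT | VC [19, 26, 31]
  [10] addr=0x1fa blk=31 s=3: VC-HIT | VC [19, 26, 27]
  [11] addr=0x1a2 blk=26 s=2: VC-HIT | VC [19, 10, 27]

VC = [19, 10, 27]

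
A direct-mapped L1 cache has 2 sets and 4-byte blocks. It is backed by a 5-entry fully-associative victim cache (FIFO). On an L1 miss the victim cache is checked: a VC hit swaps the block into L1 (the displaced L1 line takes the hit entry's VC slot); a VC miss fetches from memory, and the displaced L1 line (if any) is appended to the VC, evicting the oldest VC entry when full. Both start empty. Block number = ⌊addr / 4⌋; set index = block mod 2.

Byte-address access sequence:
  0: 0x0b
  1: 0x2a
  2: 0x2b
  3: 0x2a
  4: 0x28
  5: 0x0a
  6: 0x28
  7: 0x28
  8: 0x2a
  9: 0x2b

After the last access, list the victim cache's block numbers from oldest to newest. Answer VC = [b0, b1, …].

#0 0xb→b2/s0 MISS; vc=[]
#1 0x2a→b10/s0 MISS; vc=[2]
#2 0x2b→b10/s0 L1-HIT; vc=[2]
#3 0x2a→b10/s0 L1-HIT; vc=[2]
#4 0x28→b10/s0 L1-HIT; vc=[2]
#5 0xa→b2/s0 VC-HIT; vc=[10]
#6 0x28→b10/s0 VC-HIT; vc=[2]
#7 0x28→b10/s0 L1-HIT; vc=[2]
#8 0x2a→b10/s0 L1-HIT; vc=[2]
#9 0x2b→b10/s0 L1-HIT; vc=[2]

VC = [2]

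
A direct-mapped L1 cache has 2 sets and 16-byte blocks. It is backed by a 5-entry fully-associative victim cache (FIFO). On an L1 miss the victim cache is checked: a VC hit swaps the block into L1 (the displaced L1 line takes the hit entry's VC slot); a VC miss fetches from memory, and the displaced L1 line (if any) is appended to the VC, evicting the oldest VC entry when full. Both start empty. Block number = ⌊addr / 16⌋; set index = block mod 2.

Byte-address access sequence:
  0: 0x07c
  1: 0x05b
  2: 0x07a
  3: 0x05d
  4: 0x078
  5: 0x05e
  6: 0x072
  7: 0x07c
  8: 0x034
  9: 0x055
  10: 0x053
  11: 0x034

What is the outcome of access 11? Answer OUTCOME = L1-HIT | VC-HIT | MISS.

OUTCOME = VC-HIT

#0 0x7c→b7/s1 MISS; vc=[]
#1 0x5b→b5/s1 MISS; vc=[7]
#2 0x7a→b7/s1 VC-HIT; vc=[5]
#3 0x5d→b5/s1 VC-HIT; vc=[7]
#4 0x78→b7/s1 VC-HIT; vc=[5]
#5 0x5e→b5/s1 VC-HIT; vc=[7]
#6 0x72→b7/s1 VC-HIT; vc=[5]
#7 0x7c→b7/s1 L1-HIT; vc=[5]
#8 0x34→b3/s1 MISS; vc=[5,7]
#9 0x55→b5/s1 VC-HIT; vc=[3,7]
#10 0x53→b5/s1 L1-HIT; vc=[3,7]
#11 0x34→b3/s1 VC-HIT; vc=[5,7]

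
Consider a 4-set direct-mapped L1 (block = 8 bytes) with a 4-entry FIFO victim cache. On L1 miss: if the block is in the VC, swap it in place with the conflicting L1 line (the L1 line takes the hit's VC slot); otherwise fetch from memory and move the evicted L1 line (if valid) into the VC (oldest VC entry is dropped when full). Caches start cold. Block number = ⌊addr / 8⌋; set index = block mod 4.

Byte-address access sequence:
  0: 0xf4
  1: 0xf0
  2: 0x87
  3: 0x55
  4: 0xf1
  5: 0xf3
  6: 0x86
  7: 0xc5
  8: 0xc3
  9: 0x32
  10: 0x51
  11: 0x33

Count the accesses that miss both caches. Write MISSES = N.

  [0] addr=0xf4 blk=30 s=2: MISS | VC []
  [1] addr=0xf0 blk=30 s=2: L1-HIT | VC []
  [2] addr=0x87 blk=16 s=0: MISS | VC []
  [3] addr=0x55 blk=10 s=2: MISS | VC [30]
  [4] addr=0xf1 blk=30 s=2: VC-HIT | VC [10]
  [5] addr=0xf3 blk=30 s=2: L1-HIT | VC [10]
  [6] addr=0x86 blk=16 s=0: L1-HIT | VC [10]
  [7] addr=0xc5 blk=24 s=0: MISS | VC [10, 16]
  [8] addr=0xc3 blk=24 s=0: L1-HIT | VC [10, 16]
  [9] addr=0x32 blk=6 s=2: MISS | VC [10, 16, 30]
  [10] addr=0x51 blk=10 s=2: VC-HIT | VC [6, 16, 30]
  [11] addr=0x33 blk=6 s=2: VC-HIT | VC [10, 16, 30]

MISSES = 5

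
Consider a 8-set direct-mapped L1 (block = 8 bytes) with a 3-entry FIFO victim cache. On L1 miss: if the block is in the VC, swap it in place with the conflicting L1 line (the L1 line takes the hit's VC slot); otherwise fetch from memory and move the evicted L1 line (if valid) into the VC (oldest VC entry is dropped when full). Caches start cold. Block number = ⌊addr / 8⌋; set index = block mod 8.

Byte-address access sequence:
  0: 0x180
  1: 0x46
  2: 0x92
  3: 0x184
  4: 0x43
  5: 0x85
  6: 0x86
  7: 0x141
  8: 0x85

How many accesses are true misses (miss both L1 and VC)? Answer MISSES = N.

#0 0x180→b48/s0 MISS; vc=[]
#1 0x46→b8/s0 MISS; vc=[48]
#2 0x92→b18/s2 MISS; vc=[48]
#3 0x184→b48/s0 VC-HIT; vc=[8]
#4 0x43→b8/s0 VC-HIT; vc=[48]
#5 0x85→b16/s0 MISS; vc=[48,8]
#6 0x86→b16/s0 L1-HIT; vc=[48,8]
#7 0x141→b40/s0 MISS; vc=[48,8,16]
#8 0x85→b16/s0 VC-HIT; vc=[48,8,40]

MISSES = 5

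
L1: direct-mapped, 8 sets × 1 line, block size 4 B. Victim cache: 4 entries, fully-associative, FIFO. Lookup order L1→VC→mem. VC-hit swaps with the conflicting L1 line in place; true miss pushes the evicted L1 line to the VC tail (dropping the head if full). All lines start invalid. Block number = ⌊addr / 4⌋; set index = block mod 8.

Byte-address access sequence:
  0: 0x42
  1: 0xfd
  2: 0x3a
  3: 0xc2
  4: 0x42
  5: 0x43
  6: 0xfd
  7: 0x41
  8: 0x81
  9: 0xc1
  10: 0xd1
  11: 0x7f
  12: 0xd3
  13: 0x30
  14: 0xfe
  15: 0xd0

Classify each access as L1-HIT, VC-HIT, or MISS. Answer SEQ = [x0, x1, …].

SEQ = [MISS, MISS, MISS, MISS, VC-HIT, L1-HIT, L1-HIT, L1-HIT, MISS, VC-HIT, MISS, MISS, L1-HIT, MISS, VC-HIT, VC-HIT]

  [0] addr=0x42 blk=16 s=0: MISS | VC []
  [1] addr=0xfd blk=63 s=7: MISS | VC []
  [2] addr=0x3a blk=14 s=6: MISS | VC []
  [3] addr=0xc2 blk=48 s=0: MISS | VC [16]
  [4] addr=0x42 blk=16 s=0: VC-HIT | VC [48]
  [5] addr=0x43 blk=16 s=0: L1-HIT | VC [48]
  [6] addr=0xfd blk=63 s=7: L1-HIT | VC [48]
  [7] addr=0x41 blk=16 s=0: L1-HIT | VC [48]
  [8] addr=0x81 blk=32 s=0: MISS | VC [48, 16]
  [9] addr=0xc1 blk=48 s=0: VC-HIT | VC [32, 16]
  [10] addr=0xd1 blk=52 s=4: MISS | VC [32, 16]
  [11] addr=0x7f blk=31 s=7: MISS | VC [32, 16, 63]
  [12] addr=0xd3 blk=52 s=4: L1-HIT | VC [32, 16, 63]
  [13] addr=0x30 blk=12 s=4: MISS | VC [32, 16, 63, 52]
  [14] addr=0xfe blk=63 s=7: VC-HIT | VC [32, 16, 31, 52]
  [15] addr=0xd0 blk=52 s=4: VC-HIT | VC [32, 16, 31, 12]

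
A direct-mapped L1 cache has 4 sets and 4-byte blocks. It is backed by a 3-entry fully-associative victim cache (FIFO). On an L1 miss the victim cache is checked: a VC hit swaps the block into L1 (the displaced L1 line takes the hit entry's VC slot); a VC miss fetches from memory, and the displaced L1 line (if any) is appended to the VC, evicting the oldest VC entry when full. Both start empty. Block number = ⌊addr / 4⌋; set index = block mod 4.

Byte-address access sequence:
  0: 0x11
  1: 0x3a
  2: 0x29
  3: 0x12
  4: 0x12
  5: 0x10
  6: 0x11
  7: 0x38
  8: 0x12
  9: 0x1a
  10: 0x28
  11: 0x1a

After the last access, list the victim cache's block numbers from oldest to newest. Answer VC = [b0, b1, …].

#0 0x11→b4/s0 MISS; vc=[]
#1 0x3a→b14/s2 MISS; vc=[]
#2 0x29→b10/s2 MISS; vc=[14]
#3 0x12→b4/s0 L1-HIT; vc=[14]
#4 0x12→b4/s0 L1-HIT; vc=[14]
#5 0x10→b4/s0 L1-HIT; vc=[14]
#6 0x11→b4/s0 L1-HIT; vc=[14]
#7 0x38→b14/s2 VC-HIT; vc=[10]
#8 0x12→b4/s0 L1-HIT; vc=[10]
#9 0x1a→b6/s2 MISS; vc=[10,14]
#10 0x28→b10/s2 VC-HIT; vc=[6,14]
#11 0x1a→b6/s2 VC-HIT; vc=[10,14]

VC = [10, 14]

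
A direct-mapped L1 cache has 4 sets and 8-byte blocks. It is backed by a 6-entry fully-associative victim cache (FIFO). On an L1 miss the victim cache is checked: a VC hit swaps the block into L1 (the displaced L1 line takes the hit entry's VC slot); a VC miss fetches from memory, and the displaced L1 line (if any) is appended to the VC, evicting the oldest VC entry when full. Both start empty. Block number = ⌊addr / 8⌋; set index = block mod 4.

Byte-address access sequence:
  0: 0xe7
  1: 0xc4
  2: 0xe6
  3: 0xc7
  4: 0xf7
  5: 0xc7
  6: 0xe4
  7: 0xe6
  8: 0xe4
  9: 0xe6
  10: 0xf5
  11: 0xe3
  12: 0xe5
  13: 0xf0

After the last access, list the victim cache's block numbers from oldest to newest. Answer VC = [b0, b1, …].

  [0] addr=0xe7 blk=28 s=0: MISS | VC []
  [1] addr=0xc4 blk=24 s=0: MISS | VC [28]
  [2] addr=0xe6 blk=28 s=0: VC-HIT | VC [24]
  [3] addr=0xc7 blk=24 s=0: VC-HIT | VC [28]
  [4] addr=0xf7 blk=30 s=2: MISS | VC [28]
  [5] addr=0xc7 blk=24 s=0: L1-HIT | VC [28]
  [6] addr=0xe4 blk=28 s=0: VC-HIT | VC [24]
  [7] addr=0xe6 blk=28 s=0: L1-HIT | VC [24]
  [8] addr=0xe4 blk=28 s=0: L1-HIT | VC [24]
  [9] addr=0xe6 blk=28 s=0: L1-HIT | VC [24]
  [10] addr=0xf5 blk=30 s=2: L1-HIT | VC [24]
  [11] addr=0xe3 blk=28 s=0: L1-HIT | VC [24]
  [12] addr=0xe5 blk=28 s=0: L1-HIT | VC [24]
  [13] addr=0xf0 blk=30 s=2: L1-HIT | VC [24]

VC = [24]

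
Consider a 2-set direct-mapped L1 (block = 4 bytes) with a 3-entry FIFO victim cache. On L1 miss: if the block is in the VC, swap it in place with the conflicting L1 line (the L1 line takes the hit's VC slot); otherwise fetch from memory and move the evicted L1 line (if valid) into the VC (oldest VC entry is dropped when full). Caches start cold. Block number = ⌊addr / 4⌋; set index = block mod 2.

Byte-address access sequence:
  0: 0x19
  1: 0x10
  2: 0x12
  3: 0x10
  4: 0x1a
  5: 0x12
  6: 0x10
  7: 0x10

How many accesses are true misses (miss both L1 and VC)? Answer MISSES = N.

MISSES = 2

0: 0x19 (blk 6, set 0) → MISS  vc=[]
1: 0x10 (blk 4, set 0) → MISS  vc=[6]
2: 0x12 (blk 4, set 0) → L1-HIT  vc=[6]
3: 0x10 (blk 4, set 0) → L1-HIT  vc=[6]
4: 0x1a (blk 6, set 0) → VC-HIT  vc=[4]
5: 0x12 (blk 4, set 0) → VC-HIT  vc=[6]
6: 0x10 (blk 4, set 0) → L1-HIT  vc=[6]
7: 0x10 (blk 4, set 0) → L1-HIT  vc=[6]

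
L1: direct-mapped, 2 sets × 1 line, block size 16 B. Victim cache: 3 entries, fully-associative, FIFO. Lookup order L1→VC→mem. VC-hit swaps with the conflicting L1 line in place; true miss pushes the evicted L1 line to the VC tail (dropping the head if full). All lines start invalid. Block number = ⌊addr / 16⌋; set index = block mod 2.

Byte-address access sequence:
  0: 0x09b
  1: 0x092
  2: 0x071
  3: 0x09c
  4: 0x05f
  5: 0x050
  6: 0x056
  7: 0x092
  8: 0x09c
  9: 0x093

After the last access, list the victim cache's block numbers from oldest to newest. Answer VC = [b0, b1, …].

VC = [7, 5]

  [0] addr=0x9b blk=9 s=1: MISS | VC []
  [1] addr=0x92 blk=9 s=1: L1-HIT | VC []
  [2] addr=0x71 blk=7 s=1: MISS | VC [9]
  [3] addr=0x9c blk=9 s=1: VC-HIT | VC [7]
  [4] addr=0x5f blk=5 s=1: MISS | VC [7, 9]
  [5] addr=0x50 blk=5 s=1: L1-HIT | VC [7, 9]
  [6] addr=0x56 blk=5 s=1: L1-HIT | VC [7, 9]
  [7] addr=0x92 blk=9 s=1: VC-HIT | VC [7, 5]
  [8] addr=0x9c blk=9 s=1: L1-HIT | VC [7, 5]
  [9] addr=0x93 blk=9 s=1: L1-HIT | VC [7, 5]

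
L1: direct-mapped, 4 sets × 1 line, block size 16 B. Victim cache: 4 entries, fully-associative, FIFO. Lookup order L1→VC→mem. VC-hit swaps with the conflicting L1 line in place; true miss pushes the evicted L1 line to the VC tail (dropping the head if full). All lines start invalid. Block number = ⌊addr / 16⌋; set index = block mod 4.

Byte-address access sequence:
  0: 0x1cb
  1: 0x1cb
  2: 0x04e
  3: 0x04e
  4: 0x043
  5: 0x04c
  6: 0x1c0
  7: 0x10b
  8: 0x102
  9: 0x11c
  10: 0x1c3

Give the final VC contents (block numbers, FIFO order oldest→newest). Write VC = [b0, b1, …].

  [0] addr=0x1cb blk=28 s=0: MISS | VC []
  [1] addr=0x1cb blk=28 s=0: L1-HIT | VC []
  [2] addr=0x4e blk=4 s=0: MISS | VC [28]
  [3] addr=0x4e blk=4 s=0: L1-HIT | VC [28]
  [4] addr=0x43 blk=4 s=0: L1-HIT | VC [28]
  [5] addr=0x4c blk=4 s=0: L1-HIT | VC [28]
  [6] addr=0x1c0 blk=28 s=0: VC-HIT | VC [4]
  [7] addr=0x10b blk=16 s=0: MISS | VC [4, 28]
  [8] addr=0x102 blk=16 s=0: L1-HIT | VC [4, 28]
  [9] addr=0x11c blk=17 s=1: MISS | VC [4, 28]
  [10] addr=0x1c3 blk=28 s=0: VC-HIT | VC [4, 16]

VC = [4, 16]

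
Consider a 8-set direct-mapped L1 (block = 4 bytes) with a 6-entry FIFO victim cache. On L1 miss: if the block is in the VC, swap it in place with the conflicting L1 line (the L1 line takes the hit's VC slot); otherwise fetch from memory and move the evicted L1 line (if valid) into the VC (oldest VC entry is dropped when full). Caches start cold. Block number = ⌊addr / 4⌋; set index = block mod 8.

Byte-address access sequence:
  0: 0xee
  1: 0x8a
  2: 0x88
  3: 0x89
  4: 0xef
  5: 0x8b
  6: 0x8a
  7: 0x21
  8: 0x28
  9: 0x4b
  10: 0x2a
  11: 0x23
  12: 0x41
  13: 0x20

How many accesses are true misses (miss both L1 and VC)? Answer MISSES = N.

0: 0xee (blk 59, set 3) → MISS  vc=[]
1: 0x8a (blk 34, set 2) → MISS  vc=[]
2: 0x88 (blk 34, set 2) → L1-HIT  vc=[]
3: 0x89 (blk 34, set 2) → L1-HIT  vc=[]
4: 0xef (blk 59, set 3) → L1-HIT  vc=[]
5: 0x8b (blk 34, set 2) → L1-HIT  vc=[]
6: 0x8a (blk 34, set 2) → L1-HIT  vc=[]
7: 0x21 (blk 8, set 0) → MISS  vc=[]
8: 0x28 (blk 10, set 2) → MISS  vc=[34]
9: 0x4b (blk 18, set 2) → MISS  vc=[34, 10]
10: 0x2a (blk 10, set 2) → VC-HIT  vc=[34, 18]
11: 0x23 (blk 8, set 0) → L1-HIT  vc=[34, 18]
12: 0x41 (blk 16, set 0) → MISS  vc=[34, 18, 8]
13: 0x20 (blk 8, set 0) → VC-HIT  vc=[34, 18, 16]

MISSES = 6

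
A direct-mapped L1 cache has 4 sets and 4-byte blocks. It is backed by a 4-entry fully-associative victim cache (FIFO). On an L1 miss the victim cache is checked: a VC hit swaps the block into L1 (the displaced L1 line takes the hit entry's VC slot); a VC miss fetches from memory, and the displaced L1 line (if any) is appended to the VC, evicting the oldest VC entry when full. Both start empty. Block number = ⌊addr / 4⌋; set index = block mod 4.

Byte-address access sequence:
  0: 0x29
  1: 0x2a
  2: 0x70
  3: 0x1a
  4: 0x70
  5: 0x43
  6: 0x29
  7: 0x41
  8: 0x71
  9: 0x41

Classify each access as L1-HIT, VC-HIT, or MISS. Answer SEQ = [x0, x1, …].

0: 0x29 (blk 10, set 2) → MISS  vc=[]
1: 0x2a (blk 10, set 2) → L1-HIT  vc=[]
2: 0x70 (blk 28, set 0) → MISS  vc=[]
3: 0x1a (blk 6, set 2) → MISS  vc=[10]
4: 0x70 (blk 28, set 0) → L1-HIT  vc=[10]
5: 0x43 (blk 16, set 0) → MISS  vc=[10, 28]
6: 0x29 (blk 10, set 2) → VC-HIT  vc=[6, 28]
7: 0x41 (blk 16, set 0) → L1-HIT  vc=[6, 28]
8: 0x71 (blk 28, set 0) → VC-HIT  vc=[6, 16]
9: 0x41 (blk 16, set 0) → VC-HIT  vc=[6, 28]

SEQ = [MISS, L1-HIT, MISS, MISS, L1-HIT, MISS, VC-HIT, L1-HIT, VC-HIT, VC-HIT]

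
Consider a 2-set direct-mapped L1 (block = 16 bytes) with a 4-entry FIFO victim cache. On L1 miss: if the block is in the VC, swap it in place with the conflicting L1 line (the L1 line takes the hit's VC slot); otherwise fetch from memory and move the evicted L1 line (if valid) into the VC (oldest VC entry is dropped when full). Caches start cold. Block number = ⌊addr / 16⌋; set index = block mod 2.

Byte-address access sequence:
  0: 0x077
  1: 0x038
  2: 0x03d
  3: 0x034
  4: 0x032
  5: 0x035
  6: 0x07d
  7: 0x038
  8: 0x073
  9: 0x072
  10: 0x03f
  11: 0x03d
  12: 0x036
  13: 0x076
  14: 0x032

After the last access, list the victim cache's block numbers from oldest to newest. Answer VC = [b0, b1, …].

0: 0x77 (blk 7, set 1) → MISS  vc=[]
1: 0x38 (blk 3, set 1) → MISS  vc=[7]
2: 0x3d (blk 3, set 1) → L1-HIT  vc=[7]
3: 0x34 (blk 3, set 1) → L1-HIT  vc=[7]
4: 0x32 (blk 3, set 1) → L1-HIT  vc=[7]
5: 0x35 (blk 3, set 1) → L1-HIT  vc=[7]
6: 0x7d (blk 7, set 1) → VC-HIT  vc=[3]
7: 0x38 (blk 3, set 1) → VC-HIT  vc=[7]
8: 0x73 (blk 7, set 1) → VC-HIT  vc=[3]
9: 0x72 (blk 7, set 1) → L1-HIT  vc=[3]
10: 0x3f (blk 3, set 1) → VC-HIT  vc=[7]
11: 0x3d (blk 3, set 1) → L1-HIT  vc=[7]
12: 0x36 (blk 3, set 1) → L1-HIT  vc=[7]
13: 0x76 (blk 7, set 1) → VC-HIT  vc=[3]
14: 0x32 (blk 3, set 1) → VC-HIT  vc=[7]

VC = [7]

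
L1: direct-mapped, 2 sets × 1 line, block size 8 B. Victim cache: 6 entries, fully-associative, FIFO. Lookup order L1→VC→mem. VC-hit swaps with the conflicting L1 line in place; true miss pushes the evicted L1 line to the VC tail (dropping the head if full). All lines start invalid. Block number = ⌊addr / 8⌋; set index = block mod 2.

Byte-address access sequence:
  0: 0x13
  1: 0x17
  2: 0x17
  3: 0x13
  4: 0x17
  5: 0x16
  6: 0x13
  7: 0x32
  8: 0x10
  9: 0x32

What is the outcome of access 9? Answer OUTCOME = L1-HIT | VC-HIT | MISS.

OUTCOME = VC-HIT

  [0] addr=0x13 blk=2 s=0: MISS | VC []
  [1] addr=0x17 blk=2 s=0: L1-HIT | VC []
  [2] addr=0x17 blk=2 s=0: L1-HIT | VC []
  [3] addr=0x13 blk=2 s=0: L1-HIT | VC []
  [4] addr=0x17 blk=2 s=0: L1-HIT | VC []
  [5] addr=0x16 blk=2 s=0: L1-HIT | VC []
  [6] addr=0x13 blk=2 s=0: L1-HIT | VC []
  [7] addr=0x32 blk=6 s=0: MISS | VC [2]
  [8] addr=0x10 blk=2 s=0: VC-HIT | VC [6]
  [9] addr=0x32 blk=6 s=0: VC-HIT | VC [2]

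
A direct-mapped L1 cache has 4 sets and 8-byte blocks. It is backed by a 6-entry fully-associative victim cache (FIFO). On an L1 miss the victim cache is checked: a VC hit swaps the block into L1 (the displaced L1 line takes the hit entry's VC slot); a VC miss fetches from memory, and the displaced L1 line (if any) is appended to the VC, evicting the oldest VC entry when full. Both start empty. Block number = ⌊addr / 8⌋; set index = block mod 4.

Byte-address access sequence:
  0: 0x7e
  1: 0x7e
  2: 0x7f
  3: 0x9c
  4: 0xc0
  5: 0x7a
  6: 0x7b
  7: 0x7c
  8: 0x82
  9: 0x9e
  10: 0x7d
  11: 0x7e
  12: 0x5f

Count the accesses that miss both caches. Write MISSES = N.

MISSES = 5

  [0] addr=0x7e blk=15 s=3: MISS | VC []
  [1] addr=0x7e blk=15 s=3: L1-HIT | VC []
  [2] addr=0x7f blk=15 s=3: L1-HIT | VC []
  [3] addr=0x9c blk=19 s=3: MISS | VC [15]
  [4] addr=0xc0 blk=24 s=0: MISS | VC [15]
  [5] addr=0x7a blk=15 s=3: VC-HIT | VC [19]
  [6] addr=0x7b blk=15 s=3: L1-HIT | VC [19]
  [7] addr=0x7c blk=15 s=3: L1-HIT | VC [19]
  [8] addr=0x82 blk=16 s=0: MISS | VC [19, 24]
  [9] addr=0x9e blk=19 s=3: VC-HIT | VC [15, 24]
  [10] addr=0x7d blk=15 s=3: VC-HIT | VC [19, 24]
  [11] addr=0x7e blk=15 s=3: L1-HIT | VC [19, 24]
  [12] addr=0x5f blk=11 s=3: MISS | VC [19, 24, 15]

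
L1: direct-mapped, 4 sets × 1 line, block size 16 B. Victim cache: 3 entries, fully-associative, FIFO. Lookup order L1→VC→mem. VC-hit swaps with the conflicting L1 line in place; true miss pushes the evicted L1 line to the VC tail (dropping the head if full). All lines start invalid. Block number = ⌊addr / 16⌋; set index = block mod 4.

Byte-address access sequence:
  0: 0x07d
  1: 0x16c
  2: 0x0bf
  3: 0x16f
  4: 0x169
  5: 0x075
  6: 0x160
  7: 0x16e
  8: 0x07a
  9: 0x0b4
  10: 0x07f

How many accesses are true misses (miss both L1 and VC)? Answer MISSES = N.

MISSES = 3

#0 0x7d→b7/s3 MISS; vc=[]
#1 0x16c→b22/s2 MISS; vc=[]
#2 0xbf→b11/s3 MISS; vc=[7]
#3 0x16f→b22/s2 L1-HIT; vc=[7]
#4 0x169→b22/s2 L1-HIT; vc=[7]
#5 0x75→b7/s3 VC-HIT; vc=[11]
#6 0x160→b22/s2 L1-HIT; vc=[11]
#7 0x16e→b22/s2 L1-HIT; vc=[11]
#8 0x7a→b7/s3 L1-HIT; vc=[11]
#9 0xb4→b11/s3 VC-HIT; vc=[7]
#10 0x7f→b7/s3 VC-HIT; vc=[11]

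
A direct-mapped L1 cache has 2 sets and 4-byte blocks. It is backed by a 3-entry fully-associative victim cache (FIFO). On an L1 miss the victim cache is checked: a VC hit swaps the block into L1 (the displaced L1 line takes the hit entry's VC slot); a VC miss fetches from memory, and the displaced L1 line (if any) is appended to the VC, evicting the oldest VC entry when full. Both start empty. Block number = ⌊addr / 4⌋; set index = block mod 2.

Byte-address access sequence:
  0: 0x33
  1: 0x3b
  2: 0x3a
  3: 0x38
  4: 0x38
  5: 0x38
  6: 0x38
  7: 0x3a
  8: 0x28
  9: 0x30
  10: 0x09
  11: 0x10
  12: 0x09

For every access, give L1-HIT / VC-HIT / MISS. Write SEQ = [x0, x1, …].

SEQ = [MISS, MISS, L1-HIT, L1-HIT, L1-HIT, L1-HIT, L1-HIT, L1-HIT, MISS, VC-HIT, MISS, MISS, VC-HIT]

0: 0x33 (blk 12, set 0) → MISS  vc=[]
1: 0x3b (blk 14, set 0) → MISS  vc=[12]
2: 0x3a (blk 14, set 0) → L1-HIT  vc=[12]
3: 0x38 (blk 14, set 0) → L1-HIT  vc=[12]
4: 0x38 (blk 14, set 0) → L1-HIT  vc=[12]
5: 0x38 (blk 14, set 0) → L1-HIT  vc=[12]
6: 0x38 (blk 14, set 0) → L1-HIT  vc=[12]
7: 0x3a (blk 14, set 0) → L1-HIT  vc=[12]
8: 0x28 (blk 10, set 0) → MISS  vc=[12, 14]
9: 0x30 (blk 12, set 0) → VC-HIT  vc=[10, 14]
10: 0x9 (blk 2, set 0) → MISS  vc=[10, 14, 12]
11: 0x10 (blk 4, set 0) → MISS  vc=[14, 12, 2]
12: 0x9 (blk 2, set 0) → VC-HIT  vc=[14, 12, 4]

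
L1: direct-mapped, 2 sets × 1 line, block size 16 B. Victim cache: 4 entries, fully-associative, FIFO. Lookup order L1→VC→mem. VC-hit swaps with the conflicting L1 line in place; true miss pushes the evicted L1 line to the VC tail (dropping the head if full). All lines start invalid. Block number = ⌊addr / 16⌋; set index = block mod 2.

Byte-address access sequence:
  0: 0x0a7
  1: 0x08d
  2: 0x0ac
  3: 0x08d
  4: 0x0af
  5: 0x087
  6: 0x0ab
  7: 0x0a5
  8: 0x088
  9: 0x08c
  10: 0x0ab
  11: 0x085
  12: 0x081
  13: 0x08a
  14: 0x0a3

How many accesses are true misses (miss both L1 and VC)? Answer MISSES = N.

  [0] addr=0xa7 blk=10 s=0: MISS | VC []
  [1] addr=0x8d blk=8 s=0: MISS | VC [10]
  [2] addr=0xac blk=10 s=0: VC-HIT | VC [8]
  [3] addr=0x8d blk=8 s=0: VC-HIT | VC [10]
  [4] addr=0xaf blk=10 s=0: VC-HIT | VC [8]
  [5] addr=0x87 blk=8 s=0: VC-HIT | VC [10]
  [6] addr=0xab blk=10 s=0: VC-HIT | VC [8]
  [7] addr=0xa5 blk=10 s=0: L1-HIT | VC [8]
  [8] addr=0x88 blk=8 s=0: VC-HIT | VC [10]
  [9] addr=0x8c blk=8 s=0: L1-HIT | VC [10]
  [10] addr=0xab blk=10 s=0: VC-HIT | VC [8]
  [11] addr=0x85 blk=8 s=0: VC-HIT | VC [10]
  [12] addr=0x81 blk=8 s=0: L1-HIT | VC [10]
  [13] addr=0x8a blk=8 s=0: L1-HIT | VC [10]
  [14] addr=0xa3 blk=10 s=0: VC-HIT | VC [8]

MISSES = 2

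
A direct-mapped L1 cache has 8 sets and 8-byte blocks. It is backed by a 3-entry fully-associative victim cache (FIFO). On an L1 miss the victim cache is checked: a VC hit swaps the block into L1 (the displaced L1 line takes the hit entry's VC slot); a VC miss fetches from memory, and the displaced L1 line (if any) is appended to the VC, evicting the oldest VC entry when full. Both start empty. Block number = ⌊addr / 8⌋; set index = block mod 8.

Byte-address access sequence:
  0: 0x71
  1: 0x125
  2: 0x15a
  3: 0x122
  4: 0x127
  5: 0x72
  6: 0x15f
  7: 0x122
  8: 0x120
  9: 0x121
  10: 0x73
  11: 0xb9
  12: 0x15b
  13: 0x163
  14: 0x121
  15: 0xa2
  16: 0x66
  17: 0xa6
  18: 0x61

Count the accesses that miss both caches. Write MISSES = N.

#0 0x71→b14/s6 MISS; vc=[]
#1 0x125→b36/s4 MISS; vc=[]
#2 0x15a→b43/s3 MISS; vc=[]
#3 0x122→b36/s4 L1-HIT; vc=[]
#4 0x127→b36/s4 L1-HIT; vc=[]
#5 0x72→b14/s6 L1-HIT; vc=[]
#6 0x15f→b43/s3 L1-HIT; vc=[]
#7 0x122→b36/s4 L1-HIT; vc=[]
#8 0x120→b36/s4 L1-HIT; vc=[]
#9 0x121→b36/s4 L1-HIT; vc=[]
#10 0x73→b14/s6 L1-HIT; vc=[]
#11 0xb9→b23/s7 MISS; vc=[]
#12 0x15b→b43/s3 L1-HIT; vc=[]
#13 0x163→b44/s4 MISS; vc=[36]
#14 0x121→b36/s4 VC-HIT; vc=[44]
#15 0xa2→b20/s4 MISS; vc=[44,36]
#16 0x66→b12/s4 MISS; vc=[44,36,20]
#17 0xa6→b20/s4 VC-HIT; vc=[44,36,12]
#18 0x61→b12/s4 VC-HIT; vc=[44,36,20]

MISSES = 7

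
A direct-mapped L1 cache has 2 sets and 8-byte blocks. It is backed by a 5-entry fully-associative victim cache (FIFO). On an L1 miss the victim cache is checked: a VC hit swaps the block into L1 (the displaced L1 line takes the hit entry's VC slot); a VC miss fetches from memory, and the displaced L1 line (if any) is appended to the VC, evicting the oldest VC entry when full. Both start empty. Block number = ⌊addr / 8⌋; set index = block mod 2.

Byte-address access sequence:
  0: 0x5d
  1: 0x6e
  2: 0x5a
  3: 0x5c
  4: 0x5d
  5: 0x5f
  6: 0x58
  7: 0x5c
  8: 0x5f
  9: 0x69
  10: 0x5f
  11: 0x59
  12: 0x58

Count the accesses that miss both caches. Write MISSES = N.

0: 0x5d (blk 11, set 1) → MISS  vc=[]
1: 0x6e (blk 13, set 1) → MISS  vc=[11]
2: 0x5a (blk 11, set 1) → VC-HIT  vc=[13]
3: 0x5c (blk 11, set 1) → L1-HIT  vc=[13]
4: 0x5d (blk 11, set 1) → L1-HIT  vc=[13]
5: 0x5f (blk 11, set 1) → L1-HIT  vc=[13]
6: 0x58 (blk 11, set 1) → L1-HIT  vc=[13]
7: 0x5c (blk 11, set 1) → L1-HIT  vc=[13]
8: 0x5f (blk 11, set 1) → L1-HIT  vc=[13]
9: 0x69 (blk 13, set 1) → VC-HIT  vc=[11]
10: 0x5f (blk 11, set 1) → VC-HIT  vc=[13]
11: 0x59 (blk 11, set 1) → L1-HIT  vc=[13]
12: 0x58 (blk 11, set 1) → L1-HIT  vc=[13]

MISSES = 2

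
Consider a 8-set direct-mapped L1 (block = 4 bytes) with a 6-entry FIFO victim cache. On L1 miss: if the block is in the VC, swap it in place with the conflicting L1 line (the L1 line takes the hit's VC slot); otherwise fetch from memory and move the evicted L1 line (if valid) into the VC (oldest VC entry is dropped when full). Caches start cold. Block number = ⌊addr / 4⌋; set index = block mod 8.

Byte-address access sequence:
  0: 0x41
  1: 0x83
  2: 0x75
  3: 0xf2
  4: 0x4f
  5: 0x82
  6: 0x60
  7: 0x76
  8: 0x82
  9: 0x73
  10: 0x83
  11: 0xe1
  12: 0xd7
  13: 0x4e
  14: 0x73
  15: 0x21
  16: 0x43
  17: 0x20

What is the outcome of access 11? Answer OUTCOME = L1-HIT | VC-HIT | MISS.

  [0] addr=0x41 blk=16 s=0: MISS | VC []
  [1] addr=0x83 blk=32 s=0: MISS | VC [16]
  [2] addr=0x75 blk=29 s=5: MISS | VC [16]
  [3] addr=0xf2 blk=60 s=4: MISS | VC [16]
  [4] addr=0x4f blk=19 s=3: MISS | VC [16]
  [5] addr=0x82 blk=32 s=0: L1-HIT | VC [16]
  [6] addr=0x60 blk=24 s=0: MISS | VC [16, 32]
  [7] addr=0x76 blk=29 s=5: L1-HIT | VC [16, 32]
  [8] addr=0x82 blk=32 s=0: VC-HIT | VC [16, 24]
  [9] addr=0x73 blk=28 s=4: MISS | VC [16, 24, 60]
  [10] addr=0x83 blk=32 s=0: L1-HIT | VC [16, 24, 60]
  [11] addr=0xe1 blk=56 s=0: MISS | VC [16, 24, 60, 32]
  [12] addr=0xd7 blk=53 s=5: MISS | VC [16, 24, 60, 32, 29]
  [13] addr=0x4e blk=19 s=3: L1-HIT | VC [16, 24, 60, 32, 29]
  [14] addr=0x73 blk=28 s=4: L1-HIT | VC [16, 24, 60, 32, 29]
  [15] addr=0x21 blk=8 s=0: MISS | VC [16, 24, 60, 32, 29, 56]
  [16] addr=0x43 blk=16 s=0: VC-HIT | VC [8, 24, 60, 32, 29, 56]
  [17] addr=0x20 blk=8 s=0: VC-HIT | VC [16, 24, 60, 32, 29, 56]

OUTCOME = MISS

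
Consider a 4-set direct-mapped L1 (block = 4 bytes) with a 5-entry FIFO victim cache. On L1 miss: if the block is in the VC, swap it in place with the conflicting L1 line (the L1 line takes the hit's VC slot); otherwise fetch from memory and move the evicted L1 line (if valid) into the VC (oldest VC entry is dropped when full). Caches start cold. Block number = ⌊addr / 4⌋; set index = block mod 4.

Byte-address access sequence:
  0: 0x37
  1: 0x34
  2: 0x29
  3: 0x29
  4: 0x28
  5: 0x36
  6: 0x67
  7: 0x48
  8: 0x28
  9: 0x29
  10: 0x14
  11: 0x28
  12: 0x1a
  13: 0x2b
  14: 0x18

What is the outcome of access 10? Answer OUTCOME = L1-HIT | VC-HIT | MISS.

  [0] addr=0x37 blk=13 s=1: MISS | VC []
  [1] addr=0x34 blk=13 s=1: L1-HIT | VC []
  [2] addr=0x29 blk=10 s=2: MISS | VC []
  [3] addr=0x29 blk=10 s=2: L1-HIT | VC []
  [4] addr=0x28 blk=10 s=2: L1-HIT | VC []
  [5] addr=0x36 blk=13 s=1: L1-HIT | VC []
  [6] addr=0x67 blk=25 s=1: MISS | VC [13]
  [7] addr=0x48 blk=18 s=2: MISS | VC [13, 10]
  [8] addr=0x28 blk=10 s=2: VC-HIT | VC [13, 18]
  [9] addr=0x29 blk=10 s=2: L1-HIT | VC [13, 18]
  [10] addr=0x14 blk=5 s=1: MISS | VC [13, 18, 25]
  [11] addr=0x28 blk=10 s=2: L1-HIT | VC [13, 18, 25]
  [12] addr=0x1a blk=6 s=2: MISS | VC [13, 18, 25, 10]
  [13] addr=0x2b blk=10 s=2: VC-HIT | VC [13, 18, 25, 6]
  [14] addr=0x18 blk=6 s=2: VC-HIT | VC [13, 18, 25, 10]

OUTCOME = MISS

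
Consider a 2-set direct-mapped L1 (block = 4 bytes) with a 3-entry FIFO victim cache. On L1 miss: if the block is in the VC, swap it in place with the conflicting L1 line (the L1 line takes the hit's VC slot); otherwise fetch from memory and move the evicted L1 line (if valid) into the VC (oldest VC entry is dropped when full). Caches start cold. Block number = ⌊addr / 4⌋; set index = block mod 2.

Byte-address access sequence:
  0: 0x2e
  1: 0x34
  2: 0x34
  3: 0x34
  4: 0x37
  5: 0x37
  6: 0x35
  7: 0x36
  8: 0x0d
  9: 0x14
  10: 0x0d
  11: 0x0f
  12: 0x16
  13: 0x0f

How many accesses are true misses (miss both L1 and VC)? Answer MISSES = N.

MISSES = 4

0: 0x2e (blk 11, set 1) → MISS  vc=[]
1: 0x34 (blk 13, set 1) → MISS  vc=[11]
2: 0x34 (blk 13, set 1) → L1-HIT  vc=[11]
3: 0x34 (blk 13, set 1) → L1-HIT  vc=[11]
4: 0x37 (blk 13, set 1) → L1-HIT  vc=[11]
5: 0x37 (blk 13, set 1) → L1-HIT  vc=[11]
6: 0x35 (blk 13, set 1) → L1-HIT  vc=[11]
7: 0x36 (blk 13, set 1) → L1-HIT  vc=[11]
8: 0xd (blk 3, set 1) → MISS  vc=[11, 13]
9: 0x14 (blk 5, set 1) → MISS  vc=[11, 13, 3]
10: 0xd (blk 3, set 1) → VC-HIT  vc=[11, 13, 5]
11: 0xf (blk 3, set 1) → L1-HIT  vc=[11, 13, 5]
12: 0x16 (blk 5, set 1) → VC-HIT  vc=[11, 13, 3]
13: 0xf (blk 3, set 1) → VC-HIT  vc=[11, 13, 5]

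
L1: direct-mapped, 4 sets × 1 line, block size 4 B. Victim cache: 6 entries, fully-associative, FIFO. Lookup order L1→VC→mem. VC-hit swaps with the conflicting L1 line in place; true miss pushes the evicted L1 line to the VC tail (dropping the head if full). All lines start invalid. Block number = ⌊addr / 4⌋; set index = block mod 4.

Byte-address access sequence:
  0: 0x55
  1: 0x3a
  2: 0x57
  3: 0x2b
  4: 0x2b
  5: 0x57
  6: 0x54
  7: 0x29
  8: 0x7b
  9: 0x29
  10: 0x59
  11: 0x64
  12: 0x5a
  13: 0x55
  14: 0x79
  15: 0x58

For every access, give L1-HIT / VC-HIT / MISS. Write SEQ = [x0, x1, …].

#0 0x55→b21/s1 MISS; vc=[]
#1 0x3a→b14/s2 MISS; vc=[]
#2 0x57→b21/s1 L1-HIT; vc=[]
#3 0x2b→b10/s2 MISS; vc=[14]
#4 0x2b→b10/s2 L1-HIT; vc=[14]
#5 0x57→b21/s1 L1-HIT; vc=[14]
#6 0x54→b21/s1 L1-HIT; vc=[14]
#7 0x29→b10/s2 L1-HIT; vc=[14]
#8 0x7b→b30/s2 MISS; vc=[14,10]
#9 0x29→b10/s2 VC-HIT; vc=[14,30]
#10 0x59→b22/s2 MISS; vc=[14,30,10]
#11 0x64→b25/s1 MISS; vc=[14,30,10,21]
#12 0x5a→b22/s2 L1-HIT; vc=[14,30,10,21]
#13 0x55→b21/s1 VC-HIT; vc=[14,30,10,25]
#14 0x79→b30/s2 VC-HIT; vc=[14,22,10,25]
#15 0x58→b22/s2 VC-HIT; vc=[14,30,10,25]

SEQ = [MISS, MISS, L1-HIT, MISS, L1-HIT, L1-HIT, L1-HIT, L1-HIT, MISS, VC-HIT, MISS, MISS, L1-HIT, VC-HIT, VC-HIT, VC-HIT]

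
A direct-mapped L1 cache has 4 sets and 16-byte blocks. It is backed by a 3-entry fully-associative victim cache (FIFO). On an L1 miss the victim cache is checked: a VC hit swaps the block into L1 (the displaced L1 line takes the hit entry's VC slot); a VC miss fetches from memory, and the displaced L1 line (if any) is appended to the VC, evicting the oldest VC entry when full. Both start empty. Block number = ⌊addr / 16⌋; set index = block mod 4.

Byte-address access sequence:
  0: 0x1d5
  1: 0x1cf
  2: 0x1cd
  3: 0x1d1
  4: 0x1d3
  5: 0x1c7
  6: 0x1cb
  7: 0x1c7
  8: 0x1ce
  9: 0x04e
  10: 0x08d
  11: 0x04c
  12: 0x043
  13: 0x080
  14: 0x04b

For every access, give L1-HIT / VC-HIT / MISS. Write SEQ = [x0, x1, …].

#0 0x1d5→b29/s1 MISS; vc=[]
#1 0x1cf→b28/s0 MISS; vc=[]
#2 0x1cd→b28/s0 L1-HIT; vc=[]
#3 0x1d1→b29/s1 L1-HIT; vc=[]
#4 0x1d3→b29/s1 L1-HIT; vc=[]
#5 0x1c7→b28/s0 L1-HIT; vc=[]
#6 0x1cb→b28/s0 L1-HIT; vc=[]
#7 0x1c7→b28/s0 L1-HIT; vc=[]
#8 0x1ce→b28/s0 L1-HIT; vc=[]
#9 0x4e→b4/s0 MISS; vc=[28]
#10 0x8d→b8/s0 MISS; vc=[28,4]
#11 0x4c→b4/s0 VC-HIT; vc=[28,8]
#12 0x43→b4/s0 L1-HIT; vc=[28,8]
#13 0x80→b8/s0 VC-HIT; vc=[28,4]
#14 0x4b→b4/s0 VC-HIT; vc=[28,8]

SEQ = [MISS, MISS, L1-HIT, L1-HIT, L1-HIT, L1-HIT, L1-HIT, L1-HIT, L1-HIT, MISS, MISS, VC-HIT, L1-HIT, VC-HIT, VC-HIT]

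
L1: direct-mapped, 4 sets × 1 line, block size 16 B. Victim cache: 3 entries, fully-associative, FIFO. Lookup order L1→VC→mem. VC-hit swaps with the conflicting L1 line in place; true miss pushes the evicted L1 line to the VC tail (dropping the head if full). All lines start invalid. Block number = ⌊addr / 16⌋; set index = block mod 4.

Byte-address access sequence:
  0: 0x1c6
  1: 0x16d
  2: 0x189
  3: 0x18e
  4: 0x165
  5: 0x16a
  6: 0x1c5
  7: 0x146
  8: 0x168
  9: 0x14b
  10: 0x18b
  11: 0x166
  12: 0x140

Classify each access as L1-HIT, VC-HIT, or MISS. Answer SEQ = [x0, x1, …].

  [0] addr=0x1c6 blk=28 s=0: MISS | VC []
  [1] addr=0x16d blk=22 s=2: MISS | VC []
  [2] addr=0x189 blk=24 s=0: MISS | VC [28]
  [3] addr=0x18e blk=24 s=0: L1-HIT | VC [28]
  [4] addr=0x165 blk=22 s=2: L1-HIT | VC [28]
  [5] addr=0x16a blk=22 s=2: L1-HIT | VC [28]
  [6] addr=0x1c5 blk=28 s=0: VC-HIT | VC [24]
  [7] addr=0x146 blk=20 s=0: MISS | VC [24, 28]
  [8] addr=0x168 blk=22 s=2: L1-HIT | VC [24, 28]
  [9] addr=0x14b blk=20 s=0: L1-HIT | VC [24, 28]
  [10] addr=0x18b blk=24 s=0: VC-HIT | VC [20, 28]
  [11] addr=0x166 blk=22 s=2: L1-HIT | VC [20, 28]
  [12] addr=0x140 blk=20 s=0: VC-HIT | VC [24, 28]

SEQ = [MISS, MISS, MISS, L1-HIT, L1-HIT, L1-HIT, VC-HIT, MISS, L1-HIT, L1-HIT, VC-HIT, L1-HIT, VC-HIT]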